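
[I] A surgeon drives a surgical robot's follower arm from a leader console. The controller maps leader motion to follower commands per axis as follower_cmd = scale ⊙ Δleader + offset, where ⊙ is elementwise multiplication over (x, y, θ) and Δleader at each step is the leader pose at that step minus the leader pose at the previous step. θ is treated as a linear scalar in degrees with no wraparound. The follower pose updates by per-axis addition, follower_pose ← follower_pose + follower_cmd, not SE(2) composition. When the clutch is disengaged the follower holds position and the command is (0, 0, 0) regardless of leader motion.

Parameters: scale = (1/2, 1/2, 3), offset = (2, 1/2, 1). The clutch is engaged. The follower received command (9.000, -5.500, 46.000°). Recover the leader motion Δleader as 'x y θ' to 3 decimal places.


axis x: (9.000 − 2) / (1/2) = 14.000
axis y: (-5.500 − 1/2) / (1/2) = -12.000
axis θ: (46.000 − 1) / (3) = 15.000

14.000 -12.000 15.000


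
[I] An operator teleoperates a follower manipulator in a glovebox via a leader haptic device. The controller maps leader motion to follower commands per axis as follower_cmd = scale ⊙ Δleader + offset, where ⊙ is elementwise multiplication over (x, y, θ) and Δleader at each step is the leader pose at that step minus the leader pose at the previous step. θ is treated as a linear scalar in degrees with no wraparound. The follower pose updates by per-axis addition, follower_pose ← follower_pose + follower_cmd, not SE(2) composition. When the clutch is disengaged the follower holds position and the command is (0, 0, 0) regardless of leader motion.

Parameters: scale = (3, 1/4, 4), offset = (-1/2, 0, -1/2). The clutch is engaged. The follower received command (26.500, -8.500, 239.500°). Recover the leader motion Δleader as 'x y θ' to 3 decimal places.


axis x: (26.500 − -1/2) / (3) = 9.000
axis y: (-8.500 − 0) / (1/4) = -34.000
axis θ: (239.500 − -1/2) / (4) = 60.000

9.000 -34.000 60.000


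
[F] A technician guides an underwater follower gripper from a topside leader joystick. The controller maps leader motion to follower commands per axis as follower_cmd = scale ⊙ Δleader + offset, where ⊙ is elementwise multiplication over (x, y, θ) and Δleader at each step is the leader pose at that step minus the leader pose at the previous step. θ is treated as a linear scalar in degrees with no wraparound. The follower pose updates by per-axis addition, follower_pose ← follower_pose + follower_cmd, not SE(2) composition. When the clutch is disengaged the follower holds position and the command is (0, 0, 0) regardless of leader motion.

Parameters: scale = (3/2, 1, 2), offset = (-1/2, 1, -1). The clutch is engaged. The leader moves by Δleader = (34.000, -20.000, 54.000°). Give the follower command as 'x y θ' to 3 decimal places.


axis x: 3/2·34.000 + -1/2 = 50.500
axis y: 1·-20.000 + 1 = -19.000
axis θ: 2·54.000 + -1 = 107.000

50.500 -19.000 107.000


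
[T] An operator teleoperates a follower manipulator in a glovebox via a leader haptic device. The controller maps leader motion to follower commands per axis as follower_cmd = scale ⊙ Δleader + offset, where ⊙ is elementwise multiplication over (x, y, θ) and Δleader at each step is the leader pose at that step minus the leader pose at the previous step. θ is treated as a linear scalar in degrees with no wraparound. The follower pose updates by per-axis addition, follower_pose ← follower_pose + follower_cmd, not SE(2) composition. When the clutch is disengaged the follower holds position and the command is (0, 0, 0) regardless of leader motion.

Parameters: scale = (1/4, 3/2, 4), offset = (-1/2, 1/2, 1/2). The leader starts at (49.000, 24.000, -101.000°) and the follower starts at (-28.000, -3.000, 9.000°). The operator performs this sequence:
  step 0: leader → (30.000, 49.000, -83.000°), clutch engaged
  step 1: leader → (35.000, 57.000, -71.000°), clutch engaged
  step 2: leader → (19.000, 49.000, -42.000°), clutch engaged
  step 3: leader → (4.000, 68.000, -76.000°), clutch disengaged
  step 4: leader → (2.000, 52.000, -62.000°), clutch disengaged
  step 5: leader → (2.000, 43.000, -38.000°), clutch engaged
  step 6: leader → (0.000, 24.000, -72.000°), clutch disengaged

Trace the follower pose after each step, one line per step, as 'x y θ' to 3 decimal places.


step 0: Δleader=(-19.000, 25.000, 18.000°), engaged; cmd=(-5.250, 38.000, 72.500°) → follower=(-33.250, 35.000, 81.500°)
step 1: Δleader=(5.000, 8.000, 12.000°), engaged; cmd=(0.750, 12.500, 48.500°) → follower=(-32.500, 47.500, 130.000°)
step 2: Δleader=(-16.000, -8.000, 29.000°), engaged; cmd=(-4.500, -11.500, 116.500°) → follower=(-37.000, 36.000, 246.500°)
step 3: Δleader=(-15.000, 19.000, -34.000°), disengaged; cmd=(0,0,0) → follower holds at (-37.000, 36.000, 246.500°)
step 4: Δleader=(-2.000, -16.000, 14.000°), disengaged; cmd=(0,0,0) → follower holds at (-37.000, 36.000, 246.500°)
step 5: Δleader=(0.000, -9.000, 24.000°), engaged; cmd=(-0.500, -13.000, 96.500°) → follower=(-37.500, 23.000, 343.000°)
step 6: Δleader=(-2.000, -19.000, -34.000°), disengaged; cmd=(0,0,0) → follower holds at (-37.500, 23.000, 343.000°)

-33.250 35.000 81.500
-32.500 47.500 130.000
-37.000 36.000 246.500
-37.000 36.000 246.500
-37.000 36.000 246.500
-37.500 23.000 343.000
-37.500 23.000 343.000


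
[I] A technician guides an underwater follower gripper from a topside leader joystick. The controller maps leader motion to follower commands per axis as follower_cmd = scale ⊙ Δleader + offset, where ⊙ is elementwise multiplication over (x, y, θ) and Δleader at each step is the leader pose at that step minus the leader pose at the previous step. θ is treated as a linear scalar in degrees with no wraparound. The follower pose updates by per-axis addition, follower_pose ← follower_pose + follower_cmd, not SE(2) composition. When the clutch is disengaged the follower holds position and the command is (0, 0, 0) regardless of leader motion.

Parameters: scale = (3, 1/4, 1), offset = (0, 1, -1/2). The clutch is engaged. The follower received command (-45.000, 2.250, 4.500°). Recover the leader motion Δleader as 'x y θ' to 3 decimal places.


axis x: (-45.000 − 0) / (3) = -15.000
axis y: (2.250 − 1) / (1/4) = 5.000
axis θ: (4.500 − -1/2) / (1) = 5.000

-15.000 5.000 5.000


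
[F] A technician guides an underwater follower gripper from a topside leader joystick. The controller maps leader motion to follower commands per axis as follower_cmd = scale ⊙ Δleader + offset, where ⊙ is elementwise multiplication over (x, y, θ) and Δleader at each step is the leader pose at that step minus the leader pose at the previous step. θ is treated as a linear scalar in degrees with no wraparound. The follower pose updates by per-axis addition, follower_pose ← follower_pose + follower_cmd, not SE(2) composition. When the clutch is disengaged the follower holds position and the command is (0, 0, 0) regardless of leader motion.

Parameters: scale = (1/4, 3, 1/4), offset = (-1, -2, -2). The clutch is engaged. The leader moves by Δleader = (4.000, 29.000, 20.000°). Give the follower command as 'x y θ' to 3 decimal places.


axis x: 1/4·4.000 + -1 = 0.000
axis y: 3·29.000 + -2 = 85.000
axis θ: 1/4·20.000 + -2 = 3.000

0.000 85.000 3.000


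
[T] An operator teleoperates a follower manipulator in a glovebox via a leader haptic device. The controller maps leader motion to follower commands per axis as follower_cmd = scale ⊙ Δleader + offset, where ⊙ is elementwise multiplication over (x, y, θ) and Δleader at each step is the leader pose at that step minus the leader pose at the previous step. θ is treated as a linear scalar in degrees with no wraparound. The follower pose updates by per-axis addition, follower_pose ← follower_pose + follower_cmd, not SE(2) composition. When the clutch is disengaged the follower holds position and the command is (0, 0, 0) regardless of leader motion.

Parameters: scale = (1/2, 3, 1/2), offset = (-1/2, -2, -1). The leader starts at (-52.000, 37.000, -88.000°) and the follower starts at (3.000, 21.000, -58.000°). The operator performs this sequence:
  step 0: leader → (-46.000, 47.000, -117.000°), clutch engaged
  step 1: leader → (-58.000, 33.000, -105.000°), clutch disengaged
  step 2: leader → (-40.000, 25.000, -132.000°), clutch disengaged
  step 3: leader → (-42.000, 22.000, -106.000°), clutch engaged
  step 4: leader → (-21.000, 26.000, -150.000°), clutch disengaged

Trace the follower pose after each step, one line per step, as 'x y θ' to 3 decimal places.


step 0: Δleader=(6.000, 10.000, -29.000°), engaged; cmd=(2.500, 28.000, -15.500°) → follower=(5.500, 49.000, -73.500°)
step 1: Δleader=(-12.000, -14.000, 12.000°), disengaged; cmd=(0,0,0) → follower holds at (5.500, 49.000, -73.500°)
step 2: Δleader=(18.000, -8.000, -27.000°), disengaged; cmd=(0,0,0) → follower holds at (5.500, 49.000, -73.500°)
step 3: Δleader=(-2.000, -3.000, 26.000°), engaged; cmd=(-1.500, -11.000, 12.000°) → follower=(4.000, 38.000, -61.500°)
step 4: Δleader=(21.000, 4.000, -44.000°), disengaged; cmd=(0,0,0) → follower holds at (4.000, 38.000, -61.500°)

5.500 49.000 -73.500
5.500 49.000 -73.500
5.500 49.000 -73.500
4.000 38.000 -61.500
4.000 38.000 -61.500


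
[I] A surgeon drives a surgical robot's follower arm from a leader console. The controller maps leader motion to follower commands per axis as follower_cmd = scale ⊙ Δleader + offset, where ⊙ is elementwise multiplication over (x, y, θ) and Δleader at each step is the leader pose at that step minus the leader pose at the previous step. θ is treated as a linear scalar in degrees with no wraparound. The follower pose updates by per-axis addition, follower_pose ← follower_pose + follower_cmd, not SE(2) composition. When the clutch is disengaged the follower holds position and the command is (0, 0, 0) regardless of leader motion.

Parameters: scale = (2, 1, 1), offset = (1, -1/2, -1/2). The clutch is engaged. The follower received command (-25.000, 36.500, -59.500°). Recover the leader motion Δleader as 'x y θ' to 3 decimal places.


axis x: (-25.000 − 1) / (2) = -13.000
axis y: (36.500 − -1/2) / (1) = 37.000
axis θ: (-59.500 − -1/2) / (1) = -59.000

-13.000 37.000 -59.000


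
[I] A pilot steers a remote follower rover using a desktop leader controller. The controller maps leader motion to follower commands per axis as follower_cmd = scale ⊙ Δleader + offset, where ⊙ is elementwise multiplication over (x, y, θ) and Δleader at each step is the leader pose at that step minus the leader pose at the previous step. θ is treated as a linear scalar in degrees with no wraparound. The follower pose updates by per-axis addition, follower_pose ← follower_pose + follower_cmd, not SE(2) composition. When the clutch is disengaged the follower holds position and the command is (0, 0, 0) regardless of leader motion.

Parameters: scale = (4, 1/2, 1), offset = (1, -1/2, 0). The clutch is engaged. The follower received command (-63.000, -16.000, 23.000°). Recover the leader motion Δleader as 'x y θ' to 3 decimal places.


-16.000 -31.000 23.000

axis x: (-63.000 − 1) / (4) = -16.000
axis y: (-16.000 − -1/2) / (1/2) = -31.000
axis θ: (23.000 − 0) / (1) = 23.000


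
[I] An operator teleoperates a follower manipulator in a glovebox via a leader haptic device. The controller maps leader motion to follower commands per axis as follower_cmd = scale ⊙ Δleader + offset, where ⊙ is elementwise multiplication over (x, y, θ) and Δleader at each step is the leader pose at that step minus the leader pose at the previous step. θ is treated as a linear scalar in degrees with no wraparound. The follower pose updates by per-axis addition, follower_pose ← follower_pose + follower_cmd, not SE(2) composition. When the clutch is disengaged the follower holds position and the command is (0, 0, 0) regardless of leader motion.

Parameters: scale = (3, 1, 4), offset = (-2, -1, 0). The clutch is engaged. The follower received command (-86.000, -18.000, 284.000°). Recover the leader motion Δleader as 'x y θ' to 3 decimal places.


axis x: (-86.000 − -2) / (3) = -28.000
axis y: (-18.000 − -1) / (1) = -17.000
axis θ: (284.000 − 0) / (4) = 71.000

-28.000 -17.000 71.000


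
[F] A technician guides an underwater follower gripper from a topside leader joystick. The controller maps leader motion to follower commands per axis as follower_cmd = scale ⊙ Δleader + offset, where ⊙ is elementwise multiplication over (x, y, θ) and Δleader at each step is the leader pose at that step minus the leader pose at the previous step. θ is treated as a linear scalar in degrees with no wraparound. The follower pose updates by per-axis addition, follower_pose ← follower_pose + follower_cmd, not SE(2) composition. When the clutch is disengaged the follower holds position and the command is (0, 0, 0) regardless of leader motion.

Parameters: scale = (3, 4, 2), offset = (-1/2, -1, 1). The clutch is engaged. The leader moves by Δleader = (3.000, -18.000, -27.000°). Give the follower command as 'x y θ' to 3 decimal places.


axis x: 3·3.000 + -1/2 = 8.500
axis y: 4·-18.000 + -1 = -73.000
axis θ: 2·-27.000 + 1 = -53.000

8.500 -73.000 -53.000


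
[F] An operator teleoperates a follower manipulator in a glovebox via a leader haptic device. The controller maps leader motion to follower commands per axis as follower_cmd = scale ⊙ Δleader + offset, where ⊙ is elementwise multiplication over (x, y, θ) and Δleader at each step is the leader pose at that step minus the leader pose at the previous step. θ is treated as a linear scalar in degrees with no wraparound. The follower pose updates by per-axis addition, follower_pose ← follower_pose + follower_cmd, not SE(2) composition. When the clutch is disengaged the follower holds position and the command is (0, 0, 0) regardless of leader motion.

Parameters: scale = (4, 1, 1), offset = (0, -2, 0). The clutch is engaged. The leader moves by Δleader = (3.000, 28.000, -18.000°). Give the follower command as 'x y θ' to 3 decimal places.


axis x: 4·3.000 + 0 = 12.000
axis y: 1·28.000 + -2 = 26.000
axis θ: 1·-18.000 + 0 = -18.000

12.000 26.000 -18.000


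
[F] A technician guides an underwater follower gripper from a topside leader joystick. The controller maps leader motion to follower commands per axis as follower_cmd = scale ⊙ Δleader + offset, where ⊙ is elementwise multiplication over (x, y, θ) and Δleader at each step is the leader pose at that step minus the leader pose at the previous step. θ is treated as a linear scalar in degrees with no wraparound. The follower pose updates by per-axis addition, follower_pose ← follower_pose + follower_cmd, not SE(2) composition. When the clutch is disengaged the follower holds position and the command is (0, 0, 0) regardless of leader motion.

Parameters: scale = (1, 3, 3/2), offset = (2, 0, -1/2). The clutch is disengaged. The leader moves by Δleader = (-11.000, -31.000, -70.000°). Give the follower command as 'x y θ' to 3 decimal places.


0.000 0.000 0.000

clutch disengaged → follower holds; cmd = (0, 0, 0)


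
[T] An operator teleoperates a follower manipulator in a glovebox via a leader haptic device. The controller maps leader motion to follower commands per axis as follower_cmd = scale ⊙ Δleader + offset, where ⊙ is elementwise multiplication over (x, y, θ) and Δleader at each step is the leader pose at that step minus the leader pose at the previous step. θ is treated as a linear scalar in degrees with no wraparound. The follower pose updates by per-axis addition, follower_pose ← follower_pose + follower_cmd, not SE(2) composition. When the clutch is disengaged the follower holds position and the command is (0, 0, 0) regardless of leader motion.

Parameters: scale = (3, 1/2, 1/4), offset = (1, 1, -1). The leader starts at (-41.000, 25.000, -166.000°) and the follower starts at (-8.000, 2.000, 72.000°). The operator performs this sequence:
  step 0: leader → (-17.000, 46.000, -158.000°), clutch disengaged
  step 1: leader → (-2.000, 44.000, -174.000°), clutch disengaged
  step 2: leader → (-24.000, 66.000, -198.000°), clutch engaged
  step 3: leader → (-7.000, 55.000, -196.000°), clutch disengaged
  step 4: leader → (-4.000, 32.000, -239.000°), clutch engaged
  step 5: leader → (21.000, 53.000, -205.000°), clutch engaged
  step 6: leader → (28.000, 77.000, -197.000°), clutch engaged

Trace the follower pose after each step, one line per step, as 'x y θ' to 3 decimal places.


-8.000 2.000 72.000
-8.000 2.000 72.000
-73.000 14.000 65.000
-73.000 14.000 65.000
-63.000 3.500 53.250
13.000 15.000 60.750
35.000 28.000 61.750

step 0: Δleader=(24.000, 21.000, 8.000°), disengaged; cmd=(0,0,0) → follower holds at (-8.000, 2.000, 72.000°)
step 1: Δleader=(15.000, -2.000, -16.000°), disengaged; cmd=(0,0,0) → follower holds at (-8.000, 2.000, 72.000°)
step 2: Δleader=(-22.000, 22.000, -24.000°), engaged; cmd=(-65.000, 12.000, -7.000°) → follower=(-73.000, 14.000, 65.000°)
step 3: Δleader=(17.000, -11.000, 2.000°), disengaged; cmd=(0,0,0) → follower holds at (-73.000, 14.000, 65.000°)
step 4: Δleader=(3.000, -23.000, -43.000°), engaged; cmd=(10.000, -10.500, -11.750°) → follower=(-63.000, 3.500, 53.250°)
step 5: Δleader=(25.000, 21.000, 34.000°), engaged; cmd=(76.000, 11.500, 7.500°) → follower=(13.000, 15.000, 60.750°)
step 6: Δleader=(7.000, 24.000, 8.000°), engaged; cmd=(22.000, 13.000, 1.000°) → follower=(35.000, 28.000, 61.750°)


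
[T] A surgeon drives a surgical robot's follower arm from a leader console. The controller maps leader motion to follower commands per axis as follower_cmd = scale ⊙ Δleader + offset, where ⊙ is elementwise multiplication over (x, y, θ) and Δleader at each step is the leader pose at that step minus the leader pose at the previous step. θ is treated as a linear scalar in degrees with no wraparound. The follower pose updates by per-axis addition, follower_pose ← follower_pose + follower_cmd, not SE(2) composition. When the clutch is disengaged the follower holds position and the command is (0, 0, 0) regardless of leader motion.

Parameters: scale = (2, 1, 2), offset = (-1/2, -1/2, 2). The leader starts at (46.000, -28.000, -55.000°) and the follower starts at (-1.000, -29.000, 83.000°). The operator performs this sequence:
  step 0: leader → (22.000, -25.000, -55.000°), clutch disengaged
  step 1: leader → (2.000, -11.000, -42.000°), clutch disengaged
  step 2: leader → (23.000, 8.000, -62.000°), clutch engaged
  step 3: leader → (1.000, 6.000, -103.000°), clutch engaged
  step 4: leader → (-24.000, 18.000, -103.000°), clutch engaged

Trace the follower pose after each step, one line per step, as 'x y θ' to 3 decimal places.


step 0: Δleader=(-24.000, 3.000, 0.000°), disengaged; cmd=(0,0,0) → follower holds at (-1.000, -29.000, 83.000°)
step 1: Δleader=(-20.000, 14.000, 13.000°), disengaged; cmd=(0,0,0) → follower holds at (-1.000, -29.000, 83.000°)
step 2: Δleader=(21.000, 19.000, -20.000°), engaged; cmd=(41.500, 18.500, -38.000°) → follower=(40.500, -10.500, 45.000°)
step 3: Δleader=(-22.000, -2.000, -41.000°), engaged; cmd=(-44.500, -2.500, -80.000°) → follower=(-4.000, -13.000, -35.000°)
step 4: Δleader=(-25.000, 12.000, 0.000°), engaged; cmd=(-50.500, 11.500, 2.000°) → follower=(-54.500, -1.500, -33.000°)

-1.000 -29.000 83.000
-1.000 -29.000 83.000
40.500 -10.500 45.000
-4.000 -13.000 -35.000
-54.500 -1.500 -33.000


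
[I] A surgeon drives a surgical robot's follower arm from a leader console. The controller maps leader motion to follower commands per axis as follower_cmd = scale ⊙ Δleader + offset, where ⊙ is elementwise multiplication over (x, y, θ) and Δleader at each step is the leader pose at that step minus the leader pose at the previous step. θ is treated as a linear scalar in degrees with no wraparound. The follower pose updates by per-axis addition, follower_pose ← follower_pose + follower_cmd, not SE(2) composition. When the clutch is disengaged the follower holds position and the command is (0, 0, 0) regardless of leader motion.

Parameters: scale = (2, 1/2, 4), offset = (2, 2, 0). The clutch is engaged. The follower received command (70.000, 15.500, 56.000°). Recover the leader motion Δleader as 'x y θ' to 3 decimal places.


axis x: (70.000 − 2) / (2) = 34.000
axis y: (15.500 − 2) / (1/2) = 27.000
axis θ: (56.000 − 0) / (4) = 14.000

34.000 27.000 14.000


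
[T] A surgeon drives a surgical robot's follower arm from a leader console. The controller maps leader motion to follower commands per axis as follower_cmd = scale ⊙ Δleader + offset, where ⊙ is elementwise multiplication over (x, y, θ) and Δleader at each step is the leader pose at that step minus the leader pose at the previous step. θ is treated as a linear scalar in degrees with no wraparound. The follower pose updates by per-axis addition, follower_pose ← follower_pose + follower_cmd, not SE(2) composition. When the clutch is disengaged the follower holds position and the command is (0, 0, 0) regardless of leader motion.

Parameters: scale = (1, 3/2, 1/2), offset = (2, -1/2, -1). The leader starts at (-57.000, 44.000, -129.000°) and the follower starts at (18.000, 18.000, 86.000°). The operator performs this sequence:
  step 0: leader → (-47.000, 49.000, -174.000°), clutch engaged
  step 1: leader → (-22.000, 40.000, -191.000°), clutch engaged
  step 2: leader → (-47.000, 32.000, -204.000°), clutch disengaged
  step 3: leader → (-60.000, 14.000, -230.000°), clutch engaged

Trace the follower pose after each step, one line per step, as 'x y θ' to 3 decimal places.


30.000 25.000 62.500
57.000 11.000 53.000
57.000 11.000 53.000
46.000 -16.500 39.000

step 0: Δleader=(10.000, 5.000, -45.000°), engaged; cmd=(12.000, 7.000, -23.500°) → follower=(30.000, 25.000, 62.500°)
step 1: Δleader=(25.000, -9.000, -17.000°), engaged; cmd=(27.000, -14.000, -9.500°) → follower=(57.000, 11.000, 53.000°)
step 2: Δleader=(-25.000, -8.000, -13.000°), disengaged; cmd=(0,0,0) → follower holds at (57.000, 11.000, 53.000°)
step 3: Δleader=(-13.000, -18.000, -26.000°), engaged; cmd=(-11.000, -27.500, -14.000°) → follower=(46.000, -16.500, 39.000°)


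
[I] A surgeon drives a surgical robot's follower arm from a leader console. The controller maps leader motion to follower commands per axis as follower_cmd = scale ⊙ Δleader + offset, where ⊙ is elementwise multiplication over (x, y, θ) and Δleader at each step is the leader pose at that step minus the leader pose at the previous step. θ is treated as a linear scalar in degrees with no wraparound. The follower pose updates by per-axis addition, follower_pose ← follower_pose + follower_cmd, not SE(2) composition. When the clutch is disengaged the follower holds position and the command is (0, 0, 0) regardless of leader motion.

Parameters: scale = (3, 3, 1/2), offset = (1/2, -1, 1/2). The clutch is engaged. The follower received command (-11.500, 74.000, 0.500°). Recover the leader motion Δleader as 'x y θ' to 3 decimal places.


-4.000 25.000 0.000

axis x: (-11.500 − 1/2) / (3) = -4.000
axis y: (74.000 − -1) / (3) = 25.000
axis θ: (0.500 − 1/2) / (1/2) = 0.000


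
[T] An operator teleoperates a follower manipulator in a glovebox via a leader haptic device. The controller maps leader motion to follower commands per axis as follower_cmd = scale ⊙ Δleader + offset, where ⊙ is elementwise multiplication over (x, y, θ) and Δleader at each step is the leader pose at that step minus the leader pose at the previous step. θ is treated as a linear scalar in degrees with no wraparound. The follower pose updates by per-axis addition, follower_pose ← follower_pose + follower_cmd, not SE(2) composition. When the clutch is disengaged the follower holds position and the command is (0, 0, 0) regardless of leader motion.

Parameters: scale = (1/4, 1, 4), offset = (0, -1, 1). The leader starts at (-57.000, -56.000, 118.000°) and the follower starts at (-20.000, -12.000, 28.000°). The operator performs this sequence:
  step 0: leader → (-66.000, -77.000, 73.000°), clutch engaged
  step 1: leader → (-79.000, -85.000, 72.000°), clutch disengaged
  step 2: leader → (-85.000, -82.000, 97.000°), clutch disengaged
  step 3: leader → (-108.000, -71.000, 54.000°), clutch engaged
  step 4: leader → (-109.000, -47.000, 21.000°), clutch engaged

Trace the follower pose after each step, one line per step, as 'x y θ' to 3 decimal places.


step 0: Δleader=(-9.000, -21.000, -45.000°), engaged; cmd=(-2.250, -22.000, -179.000°) → follower=(-22.250, -34.000, -151.000°)
step 1: Δleader=(-13.000, -8.000, -1.000°), disengaged; cmd=(0,0,0) → follower holds at (-22.250, -34.000, -151.000°)
step 2: Δleader=(-6.000, 3.000, 25.000°), disengaged; cmd=(0,0,0) → follower holds at (-22.250, -34.000, -151.000°)
step 3: Δleader=(-23.000, 11.000, -43.000°), engaged; cmd=(-5.750, 10.000, -171.000°) → follower=(-28.000, -24.000, -322.000°)
step 4: Δleader=(-1.000, 24.000, -33.000°), engaged; cmd=(-0.250, 23.000, -131.000°) → follower=(-28.250, -1.000, -453.000°)

-22.250 -34.000 -151.000
-22.250 -34.000 -151.000
-22.250 -34.000 -151.000
-28.000 -24.000 -322.000
-28.250 -1.000 -453.000


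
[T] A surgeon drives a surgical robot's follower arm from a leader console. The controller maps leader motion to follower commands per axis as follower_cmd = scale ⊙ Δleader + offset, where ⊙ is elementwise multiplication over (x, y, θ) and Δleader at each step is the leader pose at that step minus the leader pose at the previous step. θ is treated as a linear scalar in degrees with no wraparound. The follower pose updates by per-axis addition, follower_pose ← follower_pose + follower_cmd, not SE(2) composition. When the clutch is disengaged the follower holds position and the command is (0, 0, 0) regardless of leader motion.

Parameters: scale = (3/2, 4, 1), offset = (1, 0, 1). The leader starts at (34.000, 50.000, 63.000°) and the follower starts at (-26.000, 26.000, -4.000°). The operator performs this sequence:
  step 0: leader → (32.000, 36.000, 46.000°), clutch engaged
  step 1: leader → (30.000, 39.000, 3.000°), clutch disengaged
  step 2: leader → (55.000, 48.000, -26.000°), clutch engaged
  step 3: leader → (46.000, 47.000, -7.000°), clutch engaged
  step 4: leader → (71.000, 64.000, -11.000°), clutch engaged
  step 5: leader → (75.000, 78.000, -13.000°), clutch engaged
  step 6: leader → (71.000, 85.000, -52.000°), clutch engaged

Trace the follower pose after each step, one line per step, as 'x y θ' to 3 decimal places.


-28.000 -30.000 -20.000
-28.000 -30.000 -20.000
10.500 6.000 -48.000
-2.000 2.000 -28.000
36.500 70.000 -31.000
43.500 126.000 -32.000
38.500 154.000 -70.000

step 0: Δleader=(-2.000, -14.000, -17.000°), engaged; cmd=(-2.000, -56.000, -16.000°) → follower=(-28.000, -30.000, -20.000°)
step 1: Δleader=(-2.000, 3.000, -43.000°), disengaged; cmd=(0,0,0) → follower holds at (-28.000, -30.000, -20.000°)
step 2: Δleader=(25.000, 9.000, -29.000°), engaged; cmd=(38.500, 36.000, -28.000°) → follower=(10.500, 6.000, -48.000°)
step 3: Δleader=(-9.000, -1.000, 19.000°), engaged; cmd=(-12.500, -4.000, 20.000°) → follower=(-2.000, 2.000, -28.000°)
step 4: Δleader=(25.000, 17.000, -4.000°), engaged; cmd=(38.500, 68.000, -3.000°) → follower=(36.500, 70.000, -31.000°)
step 5: Δleader=(4.000, 14.000, -2.000°), engaged; cmd=(7.000, 56.000, -1.000°) → follower=(43.500, 126.000, -32.000°)
step 6: Δleader=(-4.000, 7.000, -39.000°), engaged; cmd=(-5.000, 28.000, -38.000°) → follower=(38.500, 154.000, -70.000°)


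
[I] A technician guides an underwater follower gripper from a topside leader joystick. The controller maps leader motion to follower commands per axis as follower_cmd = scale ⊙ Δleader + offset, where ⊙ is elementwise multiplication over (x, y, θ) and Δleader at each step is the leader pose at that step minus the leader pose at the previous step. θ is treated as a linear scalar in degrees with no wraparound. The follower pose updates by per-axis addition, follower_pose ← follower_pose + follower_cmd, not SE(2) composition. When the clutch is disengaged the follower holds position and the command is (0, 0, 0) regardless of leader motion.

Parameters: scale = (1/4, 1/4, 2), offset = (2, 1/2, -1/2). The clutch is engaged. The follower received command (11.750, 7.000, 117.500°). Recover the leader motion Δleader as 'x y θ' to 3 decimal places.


axis x: (11.750 − 2) / (1/4) = 39.000
axis y: (7.000 − 1/2) / (1/4) = 26.000
axis θ: (117.500 − -1/2) / (2) = 59.000

39.000 26.000 59.000


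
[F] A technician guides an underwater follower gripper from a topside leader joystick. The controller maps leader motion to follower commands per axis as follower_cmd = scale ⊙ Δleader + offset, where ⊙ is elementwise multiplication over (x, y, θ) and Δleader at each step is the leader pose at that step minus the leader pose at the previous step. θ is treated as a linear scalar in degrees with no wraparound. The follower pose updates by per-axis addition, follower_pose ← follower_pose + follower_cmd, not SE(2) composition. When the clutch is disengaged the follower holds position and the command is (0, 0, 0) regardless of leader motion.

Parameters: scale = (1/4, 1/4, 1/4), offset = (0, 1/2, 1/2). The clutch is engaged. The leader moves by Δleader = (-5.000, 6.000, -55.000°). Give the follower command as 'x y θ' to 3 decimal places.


-1.250 2.000 -13.250

axis x: 1/4·-5.000 + 0 = -1.250
axis y: 1/4·6.000 + 1/2 = 2.000
axis θ: 1/4·-55.000 + 1/2 = -13.250


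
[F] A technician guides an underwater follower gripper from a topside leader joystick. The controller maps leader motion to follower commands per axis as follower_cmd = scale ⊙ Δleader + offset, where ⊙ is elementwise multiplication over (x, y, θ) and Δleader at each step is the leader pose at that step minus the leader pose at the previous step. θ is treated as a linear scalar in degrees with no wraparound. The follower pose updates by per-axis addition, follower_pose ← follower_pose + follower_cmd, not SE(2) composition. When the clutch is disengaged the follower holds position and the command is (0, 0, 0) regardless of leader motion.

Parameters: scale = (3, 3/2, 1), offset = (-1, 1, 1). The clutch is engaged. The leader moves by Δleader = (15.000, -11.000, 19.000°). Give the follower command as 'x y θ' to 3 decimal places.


44.000 -15.500 20.000

axis x: 3·15.000 + -1 = 44.000
axis y: 3/2·-11.000 + 1 = -15.500
axis θ: 1·19.000 + 1 = 20.000


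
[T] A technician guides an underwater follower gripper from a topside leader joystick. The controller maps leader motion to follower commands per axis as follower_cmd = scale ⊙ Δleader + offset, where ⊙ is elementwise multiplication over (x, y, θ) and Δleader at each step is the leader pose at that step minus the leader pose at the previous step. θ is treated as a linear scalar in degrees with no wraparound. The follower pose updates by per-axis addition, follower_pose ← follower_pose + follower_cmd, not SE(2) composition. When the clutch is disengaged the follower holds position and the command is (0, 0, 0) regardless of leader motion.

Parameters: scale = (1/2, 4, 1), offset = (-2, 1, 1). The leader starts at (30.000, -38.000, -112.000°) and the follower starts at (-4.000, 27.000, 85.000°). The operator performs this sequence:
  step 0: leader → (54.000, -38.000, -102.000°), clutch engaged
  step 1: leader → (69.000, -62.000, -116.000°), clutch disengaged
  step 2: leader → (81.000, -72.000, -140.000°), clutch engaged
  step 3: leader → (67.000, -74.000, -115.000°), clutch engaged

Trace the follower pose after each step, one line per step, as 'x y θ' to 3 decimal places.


6.000 28.000 96.000
6.000 28.000 96.000
10.000 -11.000 73.000
1.000 -18.000 99.000

step 0: Δleader=(24.000, 0.000, 10.000°), engaged; cmd=(10.000, 1.000, 11.000°) → follower=(6.000, 28.000, 96.000°)
step 1: Δleader=(15.000, -24.000, -14.000°), disengaged; cmd=(0,0,0) → follower holds at (6.000, 28.000, 96.000°)
step 2: Δleader=(12.000, -10.000, -24.000°), engaged; cmd=(4.000, -39.000, -23.000°) → follower=(10.000, -11.000, 73.000°)
step 3: Δleader=(-14.000, -2.000, 25.000°), engaged; cmd=(-9.000, -7.000, 26.000°) → follower=(1.000, -18.000, 99.000°)


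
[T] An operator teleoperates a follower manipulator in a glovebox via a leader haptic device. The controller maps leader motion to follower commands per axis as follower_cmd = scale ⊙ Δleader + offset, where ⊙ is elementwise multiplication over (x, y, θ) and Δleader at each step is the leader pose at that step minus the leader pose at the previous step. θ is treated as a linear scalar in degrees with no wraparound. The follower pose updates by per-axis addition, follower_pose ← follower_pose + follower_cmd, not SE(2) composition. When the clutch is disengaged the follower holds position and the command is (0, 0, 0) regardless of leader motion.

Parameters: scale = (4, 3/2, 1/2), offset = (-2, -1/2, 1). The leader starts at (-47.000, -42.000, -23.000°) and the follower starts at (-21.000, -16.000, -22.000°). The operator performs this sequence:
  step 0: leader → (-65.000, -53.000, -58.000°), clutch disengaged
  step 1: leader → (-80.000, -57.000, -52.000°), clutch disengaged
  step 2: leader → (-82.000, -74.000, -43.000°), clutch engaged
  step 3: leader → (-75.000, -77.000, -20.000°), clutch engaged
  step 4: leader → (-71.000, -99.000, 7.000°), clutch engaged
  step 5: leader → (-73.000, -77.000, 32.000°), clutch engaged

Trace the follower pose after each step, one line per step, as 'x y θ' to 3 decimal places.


step 0: Δleader=(-18.000, -11.000, -35.000°), disengaged; cmd=(0,0,0) → follower holds at (-21.000, -16.000, -22.000°)
step 1: Δleader=(-15.000, -4.000, 6.000°), disengaged; cmd=(0,0,0) → follower holds at (-21.000, -16.000, -22.000°)
step 2: Δleader=(-2.000, -17.000, 9.000°), engaged; cmd=(-10.000, -26.000, 5.500°) → follower=(-31.000, -42.000, -16.500°)
step 3: Δleader=(7.000, -3.000, 23.000°), engaged; cmd=(26.000, -5.000, 12.500°) → follower=(-5.000, -47.000, -4.000°)
step 4: Δleader=(4.000, -22.000, 27.000°), engaged; cmd=(14.000, -33.500, 14.500°) → follower=(9.000, -80.500, 10.500°)
step 5: Δleader=(-2.000, 22.000, 25.000°), engaged; cmd=(-10.000, 32.500, 13.500°) → follower=(-1.000, -48.000, 24.000°)

-21.000 -16.000 -22.000
-21.000 -16.000 -22.000
-31.000 -42.000 -16.500
-5.000 -47.000 -4.000
9.000 -80.500 10.500
-1.000 -48.000 24.000


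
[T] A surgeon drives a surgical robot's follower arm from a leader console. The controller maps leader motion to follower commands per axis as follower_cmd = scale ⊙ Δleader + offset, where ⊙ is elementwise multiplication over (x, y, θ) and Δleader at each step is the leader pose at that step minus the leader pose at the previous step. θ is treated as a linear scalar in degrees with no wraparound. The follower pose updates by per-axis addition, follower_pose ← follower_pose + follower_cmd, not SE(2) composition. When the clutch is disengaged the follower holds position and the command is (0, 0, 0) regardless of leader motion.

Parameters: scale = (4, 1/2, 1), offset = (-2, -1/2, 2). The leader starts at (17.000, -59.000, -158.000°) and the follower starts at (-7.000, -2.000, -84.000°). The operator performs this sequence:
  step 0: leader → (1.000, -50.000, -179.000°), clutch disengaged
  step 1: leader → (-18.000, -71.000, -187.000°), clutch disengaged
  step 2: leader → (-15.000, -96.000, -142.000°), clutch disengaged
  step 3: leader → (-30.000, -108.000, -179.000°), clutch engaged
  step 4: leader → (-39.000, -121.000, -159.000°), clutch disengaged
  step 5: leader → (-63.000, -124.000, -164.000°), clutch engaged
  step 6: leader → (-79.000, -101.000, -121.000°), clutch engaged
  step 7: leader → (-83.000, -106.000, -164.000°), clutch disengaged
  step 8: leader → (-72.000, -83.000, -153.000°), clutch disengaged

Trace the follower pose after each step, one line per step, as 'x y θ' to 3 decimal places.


-7.000 -2.000 -84.000
-7.000 -2.000 -84.000
-7.000 -2.000 -84.000
-69.000 -8.500 -119.000
-69.000 -8.500 -119.000
-167.000 -10.500 -122.000
-233.000 0.500 -77.000
-233.000 0.500 -77.000
-233.000 0.500 -77.000

step 0: Δleader=(-16.000, 9.000, -21.000°), disengaged; cmd=(0,0,0) → follower holds at (-7.000, -2.000, -84.000°)
step 1: Δleader=(-19.000, -21.000, -8.000°), disengaged; cmd=(0,0,0) → follower holds at (-7.000, -2.000, -84.000°)
step 2: Δleader=(3.000, -25.000, 45.000°), disengaged; cmd=(0,0,0) → follower holds at (-7.000, -2.000, -84.000°)
step 3: Δleader=(-15.000, -12.000, -37.000°), engaged; cmd=(-62.000, -6.500, -35.000°) → follower=(-69.000, -8.500, -119.000°)
step 4: Δleader=(-9.000, -13.000, 20.000°), disengaged; cmd=(0,0,0) → follower holds at (-69.000, -8.500, -119.000°)
step 5: Δleader=(-24.000, -3.000, -5.000°), engaged; cmd=(-98.000, -2.000, -3.000°) → follower=(-167.000, -10.500, -122.000°)
step 6: Δleader=(-16.000, 23.000, 43.000°), engaged; cmd=(-66.000, 11.000, 45.000°) → follower=(-233.000, 0.500, -77.000°)
step 7: Δleader=(-4.000, -5.000, -43.000°), disengaged; cmd=(0,0,0) → follower holds at (-233.000, 0.500, -77.000°)
step 8: Δleader=(11.000, 23.000, 11.000°), disengaged; cmd=(0,0,0) → follower holds at (-233.000, 0.500, -77.000°)


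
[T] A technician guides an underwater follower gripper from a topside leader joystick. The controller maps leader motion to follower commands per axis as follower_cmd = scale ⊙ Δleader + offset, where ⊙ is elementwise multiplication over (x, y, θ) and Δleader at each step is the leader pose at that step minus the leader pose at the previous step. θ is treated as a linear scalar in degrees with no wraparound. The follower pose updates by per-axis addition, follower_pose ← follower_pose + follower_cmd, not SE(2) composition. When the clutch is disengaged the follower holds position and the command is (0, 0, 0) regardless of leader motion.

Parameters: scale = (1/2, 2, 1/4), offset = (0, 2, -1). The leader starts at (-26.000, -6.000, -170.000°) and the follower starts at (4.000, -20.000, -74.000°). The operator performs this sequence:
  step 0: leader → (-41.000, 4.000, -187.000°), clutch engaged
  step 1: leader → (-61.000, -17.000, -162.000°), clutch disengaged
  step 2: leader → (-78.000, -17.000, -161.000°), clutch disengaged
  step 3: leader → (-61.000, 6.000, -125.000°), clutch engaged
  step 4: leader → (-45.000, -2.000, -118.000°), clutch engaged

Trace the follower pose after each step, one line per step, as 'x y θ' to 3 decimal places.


-3.500 2.000 -79.250
-3.500 2.000 -79.250
-3.500 2.000 -79.250
5.000 50.000 -71.250
13.000 36.000 -70.500

step 0: Δleader=(-15.000, 10.000, -17.000°), engaged; cmd=(-7.500, 22.000, -5.250°) → follower=(-3.500, 2.000, -79.250°)
step 1: Δleader=(-20.000, -21.000, 25.000°), disengaged; cmd=(0,0,0) → follower holds at (-3.500, 2.000, -79.250°)
step 2: Δleader=(-17.000, 0.000, 1.000°), disengaged; cmd=(0,0,0) → follower holds at (-3.500, 2.000, -79.250°)
step 3: Δleader=(17.000, 23.000, 36.000°), engaged; cmd=(8.500, 48.000, 8.000°) → follower=(5.000, 50.000, -71.250°)
step 4: Δleader=(16.000, -8.000, 7.000°), engaged; cmd=(8.000, -14.000, 0.750°) → follower=(13.000, 36.000, -70.500°)


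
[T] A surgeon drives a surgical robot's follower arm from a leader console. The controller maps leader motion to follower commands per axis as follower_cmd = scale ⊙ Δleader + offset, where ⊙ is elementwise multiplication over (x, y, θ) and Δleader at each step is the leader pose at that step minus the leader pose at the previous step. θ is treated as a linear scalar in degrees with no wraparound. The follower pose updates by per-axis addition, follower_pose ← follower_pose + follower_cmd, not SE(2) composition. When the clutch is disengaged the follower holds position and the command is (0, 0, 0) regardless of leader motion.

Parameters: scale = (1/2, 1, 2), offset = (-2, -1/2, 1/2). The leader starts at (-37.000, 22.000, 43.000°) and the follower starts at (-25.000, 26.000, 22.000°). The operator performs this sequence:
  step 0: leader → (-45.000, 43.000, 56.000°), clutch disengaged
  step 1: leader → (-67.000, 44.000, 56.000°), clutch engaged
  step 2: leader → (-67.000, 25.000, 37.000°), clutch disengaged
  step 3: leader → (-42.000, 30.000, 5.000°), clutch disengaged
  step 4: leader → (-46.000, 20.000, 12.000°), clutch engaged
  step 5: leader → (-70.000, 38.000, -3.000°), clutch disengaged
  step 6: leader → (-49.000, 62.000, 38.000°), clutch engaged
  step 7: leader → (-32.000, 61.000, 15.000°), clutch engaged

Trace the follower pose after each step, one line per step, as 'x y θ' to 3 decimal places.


-25.000 26.000 22.000
-38.000 26.500 22.500
-38.000 26.500 22.500
-38.000 26.500 22.500
-42.000 16.000 37.000
-42.000 16.000 37.000
-33.500 39.500 119.500
-27.000 38.000 74.000

step 0: Δleader=(-8.000, 21.000, 13.000°), disengaged; cmd=(0,0,0) → follower holds at (-25.000, 26.000, 22.000°)
step 1: Δleader=(-22.000, 1.000, 0.000°), engaged; cmd=(-13.000, 0.500, 0.500°) → follower=(-38.000, 26.500, 22.500°)
step 2: Δleader=(0.000, -19.000, -19.000°), disengaged; cmd=(0,0,0) → follower holds at (-38.000, 26.500, 22.500°)
step 3: Δleader=(25.000, 5.000, -32.000°), disengaged; cmd=(0,0,0) → follower holds at (-38.000, 26.500, 22.500°)
step 4: Δleader=(-4.000, -10.000, 7.000°), engaged; cmd=(-4.000, -10.500, 14.500°) → follower=(-42.000, 16.000, 37.000°)
step 5: Δleader=(-24.000, 18.000, -15.000°), disengaged; cmd=(0,0,0) → follower holds at (-42.000, 16.000, 37.000°)
step 6: Δleader=(21.000, 24.000, 41.000°), engaged; cmd=(8.500, 23.500, 82.500°) → follower=(-33.500, 39.500, 119.500°)
step 7: Δleader=(17.000, -1.000, -23.000°), engaged; cmd=(6.500, -1.500, -45.500°) → follower=(-27.000, 38.000, 74.000°)
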